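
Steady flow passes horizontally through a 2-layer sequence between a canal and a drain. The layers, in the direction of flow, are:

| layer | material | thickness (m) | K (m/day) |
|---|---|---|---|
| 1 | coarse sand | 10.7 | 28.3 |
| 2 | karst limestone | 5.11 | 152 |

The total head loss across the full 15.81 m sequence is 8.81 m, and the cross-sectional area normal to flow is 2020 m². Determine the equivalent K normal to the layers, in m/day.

Flow is perpendicular to layering, so the layers act in series and the equivalent K is the thickness-weighted harmonic mean.
Total thickness L = 10.7 + 5.11 = 15.81 m.
Σ(b_i/K_i) = 10.7/28.3 + 5.11/152 = 0.4117 d.
K_eq = L / Σ(b_i/K_i) = 15.81 / 0.4117 = 38.40 m/day.

38.4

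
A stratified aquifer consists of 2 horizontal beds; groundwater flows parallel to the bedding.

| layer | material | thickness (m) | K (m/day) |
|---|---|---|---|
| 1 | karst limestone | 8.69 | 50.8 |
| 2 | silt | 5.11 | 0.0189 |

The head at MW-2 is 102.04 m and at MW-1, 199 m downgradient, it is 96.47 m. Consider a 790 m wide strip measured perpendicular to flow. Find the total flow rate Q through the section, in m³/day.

Flow is parallel to layering, so each bed carries its own Darcy discharge and the transmissivities add.
Σ(K_i·b_i) = 50.8×8.69 + 0.0189×5.11 = 441.5 m²/day.
Hydraulic gradient i = (102.04 − 96.47) / 199 = 5.57 / 199 = 0.02799.
Q = Σ(K_i·b_i) · W · i = 441.5 × 790 × 0.02799 = 9764 m³/day.

9760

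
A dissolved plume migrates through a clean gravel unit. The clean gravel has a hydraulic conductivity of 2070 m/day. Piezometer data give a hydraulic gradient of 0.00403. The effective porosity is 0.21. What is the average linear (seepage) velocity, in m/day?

Hydraulic gradient i = 0.00403.
Darcy flux q = K · i = 2070 × 0.004030 = 8.342 m/day.
Seepage velocity v = q / n_e = 8.342 / 0.21 = 39.72 m/day.

39.7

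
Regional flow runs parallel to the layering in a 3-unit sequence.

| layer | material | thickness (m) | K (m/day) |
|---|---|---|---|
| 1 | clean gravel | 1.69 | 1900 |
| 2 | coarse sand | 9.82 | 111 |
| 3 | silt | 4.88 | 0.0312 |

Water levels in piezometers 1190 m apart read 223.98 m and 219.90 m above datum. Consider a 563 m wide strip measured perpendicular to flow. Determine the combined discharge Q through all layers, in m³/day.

Flow is parallel to layering, so each bed carries its own Darcy discharge and the transmissivities add.
Σ(K_i·b_i) = 1900×1.69 + 111×9.82 + 0.0312×4.88 = 4301 m²/day.
Hydraulic gradient i = (223.98 − 219.90) / 1190 = 4.08 / 1190 = 0.003429.
Q = Σ(K_i·b_i) · W · i = 4301 × 563 × 0.003429 = 8302 m³/day.

8300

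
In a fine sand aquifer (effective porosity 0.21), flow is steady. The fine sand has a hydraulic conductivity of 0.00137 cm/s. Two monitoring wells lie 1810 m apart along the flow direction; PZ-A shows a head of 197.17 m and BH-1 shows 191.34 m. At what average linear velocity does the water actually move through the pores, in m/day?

Convert K: 0.00137 cm/s × 864 = 1.184 m/day.
Hydraulic gradient i = (197.17 − 191.34) / 1810 = 5.83 / 1810 = 0.003221.
Darcy flux q = K · i = 1.184 × 0.003221 = 0.003813 m/day.
Seepage velocity v = q / n_e = 0.003813 / 0.21 = 0.01816 m/day.

0.0182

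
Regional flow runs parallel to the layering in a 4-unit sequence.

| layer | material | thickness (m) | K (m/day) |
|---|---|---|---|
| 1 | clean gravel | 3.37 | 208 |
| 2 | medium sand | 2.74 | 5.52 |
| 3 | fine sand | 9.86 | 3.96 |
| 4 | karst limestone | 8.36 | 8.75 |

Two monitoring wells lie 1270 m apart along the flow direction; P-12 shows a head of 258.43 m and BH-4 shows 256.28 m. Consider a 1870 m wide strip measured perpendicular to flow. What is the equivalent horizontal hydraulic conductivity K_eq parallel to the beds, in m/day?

Flow is parallel to layering, so each bed carries its own Darcy discharge and the transmissivities add.
Σ(K_i·b_i) = 208×3.37 + 5.52×2.74 + 3.96×9.86 + 8.75×8.36 = 828.3 m²/day.
Total thickness b = 24.33 m, so K_eq = Σ(K_i·b_i)/b = 34.04 m/day.

34.0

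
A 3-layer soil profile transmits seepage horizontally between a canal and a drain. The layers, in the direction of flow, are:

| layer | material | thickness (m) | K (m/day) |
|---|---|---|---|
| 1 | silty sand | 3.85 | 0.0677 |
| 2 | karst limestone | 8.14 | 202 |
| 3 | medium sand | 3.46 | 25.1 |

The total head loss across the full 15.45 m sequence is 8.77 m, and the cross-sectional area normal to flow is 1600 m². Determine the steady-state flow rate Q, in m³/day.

Flow is perpendicular to layering, so the layers act in series and the equivalent K is the thickness-weighted harmonic mean.
Total thickness L = 3.85 + 8.14 + 3.46 = 15.45 m.
Σ(b_i/K_i) = 3.85/0.0677 + 8.14/202 + 3.46/25.1 = 57.05 d.
K_eq = L / Σ(b_i/K_i) = 15.45 / 57.05 = 0.2708 m/day.
Q = K_eq · A · (Δh/L) = 0.2708 × 1600 × (8.77/15.45) = 246.0 m³/day.

246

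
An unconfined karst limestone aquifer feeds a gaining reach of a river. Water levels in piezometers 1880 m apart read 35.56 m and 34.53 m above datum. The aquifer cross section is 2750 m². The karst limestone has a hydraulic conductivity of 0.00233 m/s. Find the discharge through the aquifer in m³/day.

303

Convert K: 0.00233 m/s × 86400 = 201.3 m/day.
Hydraulic gradient i = (35.56 − 34.53) / 1880 = 1.03 / 1880 = 0.0005479.
Darcy's law: Q = K · A · i = 201.3 × 2750 × 0.0005479 = 303.3 m³/day.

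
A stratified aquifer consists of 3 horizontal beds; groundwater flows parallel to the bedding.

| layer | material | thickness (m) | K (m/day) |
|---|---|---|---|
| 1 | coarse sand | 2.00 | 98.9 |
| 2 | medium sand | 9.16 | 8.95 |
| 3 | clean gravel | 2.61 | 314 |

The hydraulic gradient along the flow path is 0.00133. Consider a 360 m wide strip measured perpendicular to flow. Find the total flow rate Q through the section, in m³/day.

526

Flow is parallel to layering, so each bed carries its own Darcy discharge and the transmissivities add.
Σ(K_i·b_i) = 98.9×2.00 + 8.95×9.16 + 314×2.61 = 1099 m²/day.
Hydraulic gradient i = 0.00133.
Q = Σ(K_i·b_i) · W · i = 1099 × 360 × 0.001330 = 526.4 m³/day.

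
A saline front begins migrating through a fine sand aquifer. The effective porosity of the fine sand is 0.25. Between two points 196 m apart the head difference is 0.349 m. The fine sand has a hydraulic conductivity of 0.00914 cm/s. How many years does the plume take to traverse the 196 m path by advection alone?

Convert K: 0.00914 cm/s × 864 = 7.897 m/day.
Hydraulic gradient i = Δh / L = 0.349 / 196 = 0.001781.
Darcy flux q = K · i = 7.897 × 0.001781 = 0.01406 m/day.
Seepage velocity v = q / n_e = 0.01406 / 0.25 = 0.05625 m/day.
Travel time t = L / v = 196 / 0.05625 = 3485 days = 9.541 years.

9.54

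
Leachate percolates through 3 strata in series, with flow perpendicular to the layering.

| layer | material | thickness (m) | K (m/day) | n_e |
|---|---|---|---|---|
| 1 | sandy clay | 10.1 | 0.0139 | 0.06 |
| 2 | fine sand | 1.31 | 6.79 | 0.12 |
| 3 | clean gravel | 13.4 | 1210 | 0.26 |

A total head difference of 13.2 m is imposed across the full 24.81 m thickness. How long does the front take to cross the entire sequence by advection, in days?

With flow normal to the layers, continuity requires the same specific discharge q through every layer.
Σ(b_i/K_i) = 10.1/0.0139 + 1.31/6.79 + 13.4/1210 = 726.8 d.
q = Δh / Σ(b_i/K_i) = 13.2 / 726.8 = 0.01816 m/day.
In each layer the seepage velocity is v_i = q/n_i, so the layer transit time is t_i = b_i·n_i / q:
  layer 1 (sandy clay): t_1 = 10.1 × 0.06 / 0.01816 = 33.37 d
  layer 2 (fine sand): t_2 = 1.31 × 0.12 / 0.01816 = 8.656 d
  layer 3 (clean gravel): t_3 = 13.4 × 0.26 / 0.01816 = 191.8 d
Total t = Σ t_i = 233.9 days.

234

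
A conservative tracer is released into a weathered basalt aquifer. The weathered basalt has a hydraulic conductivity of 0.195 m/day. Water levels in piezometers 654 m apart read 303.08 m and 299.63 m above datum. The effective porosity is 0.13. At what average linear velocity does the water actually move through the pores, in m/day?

0.00791

Hydraulic gradient i = (303.08 − 299.63) / 654 = 3.45 / 654 = 0.005275.
Darcy flux q = K · i = 0.1950 × 0.005275 = 0.001029 m/day.
Seepage velocity v = q / n_e = 0.001029 / 0.13 = 0.007913 m/day.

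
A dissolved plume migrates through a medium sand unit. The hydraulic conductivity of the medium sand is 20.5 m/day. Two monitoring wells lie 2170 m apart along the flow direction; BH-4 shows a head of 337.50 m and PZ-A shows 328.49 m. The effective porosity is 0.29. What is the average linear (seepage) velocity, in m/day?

Hydraulic gradient i = (337.50 − 328.49) / 2170 = 9.01 / 2170 = 0.004152.
Darcy flux q = K · i = 20.50 × 0.004152 = 0.08512 m/day.
Seepage velocity v = q / n_e = 0.08512 / 0.29 = 0.2935 m/day.

0.294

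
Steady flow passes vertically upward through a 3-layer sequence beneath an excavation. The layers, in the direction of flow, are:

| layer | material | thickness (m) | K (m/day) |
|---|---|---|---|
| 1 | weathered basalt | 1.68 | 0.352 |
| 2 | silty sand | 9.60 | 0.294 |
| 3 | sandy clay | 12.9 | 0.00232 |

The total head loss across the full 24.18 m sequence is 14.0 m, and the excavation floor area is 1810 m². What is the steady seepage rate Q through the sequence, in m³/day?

Flow is perpendicular to layering, so the layers act in series and the equivalent K is the thickness-weighted harmonic mean.
Total thickness L = 1.68 + 9.60 + 12.9 = 24.18 m.
Σ(b_i/K_i) = 1.68/0.352 + 9.60/0.294 + 12.9/0.00232 = 5598 d.
K_eq = L / Σ(b_i/K_i) = 24.18 / 5598 = 0.004320 m/day.
Q = K_eq · A · (Δh/L) = 0.004320 × 1810 × (14.0/24.18) = 4.527 m³/day.

4.53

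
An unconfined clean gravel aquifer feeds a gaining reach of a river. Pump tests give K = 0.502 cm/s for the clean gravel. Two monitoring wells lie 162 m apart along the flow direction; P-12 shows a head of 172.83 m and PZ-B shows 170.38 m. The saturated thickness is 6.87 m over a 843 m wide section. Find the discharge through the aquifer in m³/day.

Convert K: 0.502 cm/s × 864 = 433.7 m/day.
Cross-sectional area A = 843 × 6.87 = 5791 m².
Hydraulic gradient i = (172.83 − 170.38) / 162 = 2.45 / 162 = 0.01512.
Darcy's law: Q = K · A · i = 433.7 × 5791 × 0.01512 = 37989 m³/day.

38000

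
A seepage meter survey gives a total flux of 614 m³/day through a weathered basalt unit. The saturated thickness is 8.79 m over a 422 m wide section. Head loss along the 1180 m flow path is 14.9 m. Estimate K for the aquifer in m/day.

Cross-sectional area A = 422 × 8.79 = 3709 m².
Hydraulic gradient i = Δh / L = 14.9 / 1180 = 0.01263.
From Q = K·A·i, K = Q / (A·i) = 614 / (3709 × 0.01263) = 13.11 m/day.

13.1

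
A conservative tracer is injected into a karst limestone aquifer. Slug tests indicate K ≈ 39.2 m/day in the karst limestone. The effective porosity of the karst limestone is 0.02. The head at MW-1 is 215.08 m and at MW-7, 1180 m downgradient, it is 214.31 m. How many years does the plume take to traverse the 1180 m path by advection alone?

2.53

Hydraulic gradient i = (215.08 − 214.31) / 1180 = 0.77 / 1180 = 0.0006525.
Darcy flux q = K · i = 39.20 × 0.0006525 = 0.02558 m/day.
Seepage velocity v = q / n_e = 0.02558 / 0.02 = 1.279 m/day.
Travel time t = L / v = 1180 / 1.279 = 922.6 days = 2.526 years.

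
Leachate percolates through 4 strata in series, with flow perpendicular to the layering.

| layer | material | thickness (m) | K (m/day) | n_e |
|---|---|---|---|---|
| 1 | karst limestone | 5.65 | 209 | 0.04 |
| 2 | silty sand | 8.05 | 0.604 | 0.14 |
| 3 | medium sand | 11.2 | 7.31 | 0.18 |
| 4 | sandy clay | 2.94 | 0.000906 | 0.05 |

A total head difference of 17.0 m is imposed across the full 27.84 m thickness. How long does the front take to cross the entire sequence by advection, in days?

674

With flow normal to the layers, continuity requires the same specific discharge q through every layer.
Σ(b_i/K_i) = 5.65/209 + 8.05/0.604 + 11.2/7.31 + 2.94/0.000906 = 3260 d.
q = Δh / Σ(b_i/K_i) = 17.0 / 3260 = 0.005215 m/day.
In each layer the seepage velocity is v_i = q/n_i, so the layer transit time is t_i = b_i·n_i / q:
  layer 1 (karst limestone): t_1 = 5.65 × 0.04 / 0.005215 = 43.34 d
  layer 2 (silty sand): t_2 = 8.05 × 0.14 / 0.005215 = 216.1 d
  layer 3 (medium sand): t_3 = 11.2 × 0.18 / 0.005215 = 386.6 d
  layer 4 (sandy clay): t_4 = 2.94 × 0.05 / 0.005215 = 28.19 d
Total t = Σ t_i = 674.2 days.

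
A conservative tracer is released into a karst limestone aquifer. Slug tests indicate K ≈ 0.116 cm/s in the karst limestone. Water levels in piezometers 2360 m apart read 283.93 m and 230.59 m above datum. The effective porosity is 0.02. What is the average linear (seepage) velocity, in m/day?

113

Convert K: 0.116 cm/s × 864 = 100.2 m/day.
Hydraulic gradient i = (283.93 − 230.59) / 2360 = 53.34 / 2360 = 0.02260.
Darcy flux q = K · i = 100.2 × 0.02260 = 2.265 m/day.
Seepage velocity v = q / n_e = 2.265 / 0.02 = 113.3 m/day.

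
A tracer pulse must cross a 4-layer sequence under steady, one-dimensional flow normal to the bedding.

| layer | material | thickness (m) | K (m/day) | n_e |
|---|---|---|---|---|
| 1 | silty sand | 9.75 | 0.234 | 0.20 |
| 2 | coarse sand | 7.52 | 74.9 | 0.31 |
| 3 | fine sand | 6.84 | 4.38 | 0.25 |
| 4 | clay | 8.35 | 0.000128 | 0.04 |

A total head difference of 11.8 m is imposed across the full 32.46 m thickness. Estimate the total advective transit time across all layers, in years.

With flow normal to the layers, continuity requires the same specific discharge q through every layer.
Σ(b_i/K_i) = 9.75/0.234 + 7.52/74.9 + 6.84/4.38 + 8.35/0.000128 = 65278 d.
q = Δh / Σ(b_i/K_i) = 11.8 / 65278 = 0.0001808 m/day.
In each layer the seepage velocity is v_i = q/n_i, so the layer transit time is t_i = b_i·n_i / q:
  layer 1 (silty sand): t_1 = 9.75 × 0.20 / 0.0001808 = 10787 d
  layer 2 (coarse sand): t_2 = 7.52 × 0.31 / 0.0001808 = 12896 d
  layer 3 (fine sand): t_3 = 6.84 × 0.25 / 0.0001808 = 9460 d
  layer 4 (clay): t_4 = 8.35 × 0.04 / 0.0001808 = 1848 d
Total t = Σ t_i = 34991 days = 95.80 years.

95.8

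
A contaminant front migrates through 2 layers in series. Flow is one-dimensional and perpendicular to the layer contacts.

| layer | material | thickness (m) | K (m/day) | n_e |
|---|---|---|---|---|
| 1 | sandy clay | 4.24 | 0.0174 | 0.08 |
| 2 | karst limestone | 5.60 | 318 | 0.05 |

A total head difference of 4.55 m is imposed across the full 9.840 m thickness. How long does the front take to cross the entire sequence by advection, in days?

With flow normal to the layers, continuity requires the same specific discharge q through every layer.
Σ(b_i/K_i) = 4.24/0.0174 + 5.60/318 = 243.7 d.
q = Δh / Σ(b_i/K_i) = 4.55 / 243.7 = 0.01867 m/day.
In each layer the seepage velocity is v_i = q/n_i, so the layer transit time is t_i = b_i·n_i / q:
  layer 1 (sandy clay): t_1 = 4.24 × 0.08 / 0.01867 = 18.17 d
  layer 2 (karst limestone): t_2 = 5.60 × 0.05 / 0.01867 = 15.00 d
Total t = Σ t_i = 33.16 days.

33.2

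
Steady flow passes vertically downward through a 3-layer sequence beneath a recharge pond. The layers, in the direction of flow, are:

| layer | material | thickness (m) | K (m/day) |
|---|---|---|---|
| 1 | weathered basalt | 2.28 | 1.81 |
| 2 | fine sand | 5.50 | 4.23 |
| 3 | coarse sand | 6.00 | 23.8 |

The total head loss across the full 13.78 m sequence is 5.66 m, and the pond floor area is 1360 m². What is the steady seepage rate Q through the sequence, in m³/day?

Flow is perpendicular to layering, so the layers act in series and the equivalent K is the thickness-weighted harmonic mean.
Total thickness L = 2.28 + 5.50 + 6.00 = 13.78 m.
Σ(b_i/K_i) = 2.28/1.81 + 5.50/4.23 + 6.00/23.8 = 2.812 d.
K_eq = L / Σ(b_i/K_i) = 13.78 / 2.812 = 4.900 m/day.
Q = K_eq · A · (Δh/L) = 4.900 × 1360 × (5.66/13.78) = 2737 m³/day.

2740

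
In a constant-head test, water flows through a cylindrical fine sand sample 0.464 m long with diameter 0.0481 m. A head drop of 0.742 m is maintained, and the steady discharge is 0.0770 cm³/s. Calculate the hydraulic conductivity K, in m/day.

Cross-sectional area A = π·(d/2)² = π × (0.0481/2)² = 0.001817 m².
Convert discharge: 0.0770 cm³/s = 7.700e-08 m³/s.
Darcy's law rearranged: K = Q·L / (A·Δh) = 7.700e-08 × 0.464 / (0.001817 × 0.742) = 2.650e-05 m/s = 2.289 m/day.

2.29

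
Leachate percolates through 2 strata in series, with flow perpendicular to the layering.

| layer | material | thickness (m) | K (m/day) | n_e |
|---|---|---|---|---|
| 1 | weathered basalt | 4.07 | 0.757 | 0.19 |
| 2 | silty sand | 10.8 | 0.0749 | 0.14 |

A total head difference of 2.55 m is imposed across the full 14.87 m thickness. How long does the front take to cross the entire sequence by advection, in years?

With flow normal to the layers, continuity requires the same specific discharge q through every layer.
Σ(b_i/K_i) = 4.07/0.757 + 10.8/0.0749 = 149.6 d.
q = Δh / Σ(b_i/K_i) = 2.55 / 149.6 = 0.01705 m/day.
In each layer the seepage velocity is v_i = q/n_i, so the layer transit time is t_i = b_i·n_i / q:
  layer 1 (weathered basalt): t_1 = 4.07 × 0.19 / 0.01705 = 45.36 d
  layer 2 (silty sand): t_2 = 10.8 × 0.14 / 0.01705 = 88.69 d
Total t = Σ t_i = 134.0 days = 0.3670 years.

0.367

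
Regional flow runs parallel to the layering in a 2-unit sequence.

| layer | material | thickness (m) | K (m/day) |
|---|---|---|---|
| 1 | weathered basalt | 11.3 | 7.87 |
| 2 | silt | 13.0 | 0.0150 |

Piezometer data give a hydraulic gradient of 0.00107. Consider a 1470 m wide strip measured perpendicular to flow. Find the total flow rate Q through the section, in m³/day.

140

Flow is parallel to layering, so each bed carries its own Darcy discharge and the transmissivities add.
Σ(K_i·b_i) = 7.87×11.3 + 0.0150×13.0 = 89.13 m²/day.
Hydraulic gradient i = 0.00107.
Q = Σ(K_i·b_i) · W · i = 89.13 × 1470 × 0.001070 = 140.2 m³/day.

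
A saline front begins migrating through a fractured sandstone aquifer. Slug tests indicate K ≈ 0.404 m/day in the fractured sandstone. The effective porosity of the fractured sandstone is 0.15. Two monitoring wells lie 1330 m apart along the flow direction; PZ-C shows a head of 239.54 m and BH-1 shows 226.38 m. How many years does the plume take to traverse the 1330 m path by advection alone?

137

Hydraulic gradient i = (239.54 − 226.38) / 1330 = 13.16 / 1330 = 0.009895.
Darcy flux q = K · i = 0.4040 × 0.009895 = 0.003997 m/day.
Seepage velocity v = q / n_e = 0.003997 / 0.15 = 0.02665 m/day.
Travel time t = L / v = 1330 / 0.02665 = 49907 days = 136.6 years.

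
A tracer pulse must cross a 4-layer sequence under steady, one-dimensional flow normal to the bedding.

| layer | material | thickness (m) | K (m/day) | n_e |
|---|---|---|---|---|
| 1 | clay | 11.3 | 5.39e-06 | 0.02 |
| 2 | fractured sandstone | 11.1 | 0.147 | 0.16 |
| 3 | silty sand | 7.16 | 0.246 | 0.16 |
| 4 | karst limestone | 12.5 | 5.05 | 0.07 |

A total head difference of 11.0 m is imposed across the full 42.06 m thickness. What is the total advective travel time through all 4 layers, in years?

2100

With flow normal to the layers, continuity requires the same specific discharge q through every layer.
Σ(b_i/K_i) = 11.3/5.39e-06 + 11.1/0.147 + 7.16/0.246 + 12.5/5.05 = 2.097e+06 d.
q = Δh / Σ(b_i/K_i) = 11.0 / 2.097e+06 = 5.247e-06 m/day.
In each layer the seepage velocity is v_i = q/n_i, so the layer transit time is t_i = b_i·n_i / q:
  layer 1 (clay): t_1 = 11.3 × 0.02 / 5.247e-06 = 43075 d
  layer 2 (fractured sandstone): t_2 = 11.1 × 0.16 / 5.247e-06 = 3.385e+05 d
  layer 3 (silty sand): t_3 = 7.16 × 0.16 / 5.247e-06 = 2.183e+05 d
  layer 4 (karst limestone): t_4 = 12.5 × 0.07 / 5.247e-06 = 1.668e+05 d
Total t = Σ t_i = 7.667e+05 days = 2099 years.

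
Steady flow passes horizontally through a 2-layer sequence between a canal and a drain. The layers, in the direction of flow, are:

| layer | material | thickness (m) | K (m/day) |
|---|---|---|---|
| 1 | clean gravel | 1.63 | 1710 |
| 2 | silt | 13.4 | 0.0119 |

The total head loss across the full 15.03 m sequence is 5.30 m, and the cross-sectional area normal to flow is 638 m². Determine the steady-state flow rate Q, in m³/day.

3.00

Flow is perpendicular to layering, so the layers act in series and the equivalent K is the thickness-weighted harmonic mean.
Total thickness L = 1.63 + 13.4 = 15.03 m.
Σ(b_i/K_i) = 1.63/1710 + 13.4/0.0119 = 1126 d.
K_eq = L / Σ(b_i/K_i) = 15.03 / 1126 = 0.01335 m/day.
Q = K_eq · A · (Δh/L) = 0.01335 × 638 × (5.30/15.03) = 3.003 m³/day.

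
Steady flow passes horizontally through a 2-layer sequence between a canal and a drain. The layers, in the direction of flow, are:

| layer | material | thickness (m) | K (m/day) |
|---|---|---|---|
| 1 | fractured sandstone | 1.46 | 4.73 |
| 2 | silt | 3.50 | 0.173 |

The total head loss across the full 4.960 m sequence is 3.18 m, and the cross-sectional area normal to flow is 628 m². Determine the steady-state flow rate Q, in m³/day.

Flow is perpendicular to layering, so the layers act in series and the equivalent K is the thickness-weighted harmonic mean.
Total thickness L = 1.46 + 3.50 = 4.960 m.
Σ(b_i/K_i) = 1.46/4.73 + 3.50/0.173 = 20.54 d.
K_eq = L / Σ(b_i/K_i) = 4.960 / 20.54 = 0.2415 m/day.
Q = K_eq · A · (Δh/L) = 0.2415 × 628 × (3.18/4.960) = 97.23 m³/day.

97.2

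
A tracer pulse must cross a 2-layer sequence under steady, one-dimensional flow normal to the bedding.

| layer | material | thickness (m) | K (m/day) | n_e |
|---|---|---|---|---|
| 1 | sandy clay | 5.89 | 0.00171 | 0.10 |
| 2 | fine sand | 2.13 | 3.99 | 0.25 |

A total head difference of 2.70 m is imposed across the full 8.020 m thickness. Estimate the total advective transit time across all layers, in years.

3.92

With flow normal to the layers, continuity requires the same specific discharge q through every layer.
Σ(b_i/K_i) = 5.89/0.00171 + 2.13/3.99 = 3445 d.
q = Δh / Σ(b_i/K_i) = 2.70 / 3445 = 0.0007837 m/day.
In each layer the seepage velocity is v_i = q/n_i, so the layer transit time is t_i = b_i·n_i / q:
  layer 1 (sandy clay): t_1 = 5.89 × 0.10 / 0.0007837 = 751.5 d
  layer 2 (fine sand): t_2 = 2.13 × 0.25 / 0.0007837 = 679.4 d
Total t = Σ t_i = 1431 days = 3.918 years.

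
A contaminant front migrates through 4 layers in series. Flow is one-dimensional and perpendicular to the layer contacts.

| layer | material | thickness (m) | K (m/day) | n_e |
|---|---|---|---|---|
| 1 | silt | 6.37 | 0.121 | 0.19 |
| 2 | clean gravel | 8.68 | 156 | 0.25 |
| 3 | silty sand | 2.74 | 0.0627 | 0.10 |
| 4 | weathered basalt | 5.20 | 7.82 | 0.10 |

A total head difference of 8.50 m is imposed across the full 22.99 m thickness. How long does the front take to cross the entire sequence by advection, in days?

47.7

With flow normal to the layers, continuity requires the same specific discharge q through every layer.
Σ(b_i/K_i) = 6.37/0.121 + 8.68/156 + 2.74/0.0627 + 5.20/7.82 = 97.07 d.
q = Δh / Σ(b_i/K_i) = 8.50 / 97.07 = 0.08757 m/day.
In each layer the seepage velocity is v_i = q/n_i, so the layer transit time is t_i = b_i·n_i / q:
  layer 1 (silt): t_1 = 6.37 × 0.19 / 0.08757 = 13.82 d
  layer 2 (clean gravel): t_2 = 8.68 × 0.25 / 0.08757 = 24.78 d
  layer 3 (silty sand): t_3 = 2.74 × 0.10 / 0.08757 = 3.129 d
  layer 4 (weathered basalt): t_4 = 5.20 × 0.10 / 0.08757 = 5.938 d
Total t = Σ t_i = 47.67 days.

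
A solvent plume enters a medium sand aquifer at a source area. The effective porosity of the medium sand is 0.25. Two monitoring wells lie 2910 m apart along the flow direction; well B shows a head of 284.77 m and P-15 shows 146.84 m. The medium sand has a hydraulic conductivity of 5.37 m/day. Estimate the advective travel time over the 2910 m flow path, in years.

Hydraulic gradient i = (284.77 − 146.84) / 2910 = 137.93 / 2910 = 0.04740.
Darcy flux q = K · i = 5.370 × 0.04740 = 0.2545 m/day.
Seepage velocity v = q / n_e = 0.2545 / 0.25 = 1.018 m/day.
Travel time t = L / v = 2910 / 1.018 = 2858 days = 7.825 years.

7.83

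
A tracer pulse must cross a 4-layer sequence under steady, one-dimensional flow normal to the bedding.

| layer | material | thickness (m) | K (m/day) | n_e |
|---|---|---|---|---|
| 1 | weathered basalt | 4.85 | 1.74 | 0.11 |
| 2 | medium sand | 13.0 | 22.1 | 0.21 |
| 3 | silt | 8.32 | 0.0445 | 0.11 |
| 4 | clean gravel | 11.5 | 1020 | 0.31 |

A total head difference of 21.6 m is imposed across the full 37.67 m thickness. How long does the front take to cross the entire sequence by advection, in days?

With flow normal to the layers, continuity requires the same specific discharge q through every layer.
Σ(b_i/K_i) = 4.85/1.74 + 13.0/22.1 + 8.32/0.0445 + 11.5/1020 = 190.4 d.
q = Δh / Σ(b_i/K_i) = 21.6 / 190.4 = 0.1135 m/day.
In each layer the seepage velocity is v_i = q/n_i, so the layer transit time is t_i = b_i·n_i / q:
  layer 1 (weathered basalt): t_1 = 4.85 × 0.11 / 0.1135 = 4.702 d
  layer 2 (medium sand): t_2 = 13.0 × 0.21 / 0.1135 = 24.06 d
  layer 3 (silt): t_3 = 8.32 × 0.11 / 0.1135 = 8.065 d
  layer 4 (clean gravel): t_4 = 11.5 × 0.31 / 0.1135 = 31.42 d
Total t = Σ t_i = 68.24 days.

68.2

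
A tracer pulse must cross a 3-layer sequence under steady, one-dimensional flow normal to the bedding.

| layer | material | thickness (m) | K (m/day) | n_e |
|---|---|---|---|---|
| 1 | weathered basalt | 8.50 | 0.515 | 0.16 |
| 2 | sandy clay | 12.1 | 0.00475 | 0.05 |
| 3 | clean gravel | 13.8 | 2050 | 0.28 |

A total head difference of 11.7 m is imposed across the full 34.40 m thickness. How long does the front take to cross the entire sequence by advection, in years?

3.50

With flow normal to the layers, continuity requires the same specific discharge q through every layer.
Σ(b_i/K_i) = 8.50/0.515 + 12.1/0.00475 + 13.8/2050 = 2564 d.
q = Δh / Σ(b_i/K_i) = 11.7 / 2564 = 0.004563 m/day.
In each layer the seepage velocity is v_i = q/n_i, so the layer transit time is t_i = b_i·n_i / q:
  layer 1 (weathered basalt): t_1 = 8.50 × 0.16 / 0.004563 = 298.0 d
  layer 2 (sandy clay): t_2 = 12.1 × 0.05 / 0.004563 = 132.6 d
  layer 3 (clean gravel): t_3 = 13.8 × 0.28 / 0.004563 = 846.7 d
Total t = Σ t_i = 1277 days = 3.497 years.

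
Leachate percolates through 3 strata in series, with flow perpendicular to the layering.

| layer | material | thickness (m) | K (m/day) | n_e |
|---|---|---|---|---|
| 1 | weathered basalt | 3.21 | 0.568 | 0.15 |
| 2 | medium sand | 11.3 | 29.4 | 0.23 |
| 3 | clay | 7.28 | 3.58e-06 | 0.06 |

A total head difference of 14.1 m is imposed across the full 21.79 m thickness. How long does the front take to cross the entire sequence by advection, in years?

1390

With flow normal to the layers, continuity requires the same specific discharge q through every layer.
Σ(b_i/K_i) = 3.21/0.568 + 11.3/29.4 + 7.28/3.58e-06 = 2.034e+06 d.
q = Δh / Σ(b_i/K_i) = 14.1 / 2.034e+06 = 6.934e-06 m/day.
In each layer the seepage velocity is v_i = q/n_i, so the layer transit time is t_i = b_i·n_i / q:
  layer 1 (weathered basalt): t_1 = 3.21 × 0.15 / 6.934e-06 = 69443 d
  layer 2 (medium sand): t_2 = 11.3 × 0.23 / 6.934e-06 = 3.748e+05 d
  layer 3 (clay): t_3 = 7.28 × 0.06 / 6.934e-06 = 62996 d
Total t = Σ t_i = 5.073e+05 days = 1389 years.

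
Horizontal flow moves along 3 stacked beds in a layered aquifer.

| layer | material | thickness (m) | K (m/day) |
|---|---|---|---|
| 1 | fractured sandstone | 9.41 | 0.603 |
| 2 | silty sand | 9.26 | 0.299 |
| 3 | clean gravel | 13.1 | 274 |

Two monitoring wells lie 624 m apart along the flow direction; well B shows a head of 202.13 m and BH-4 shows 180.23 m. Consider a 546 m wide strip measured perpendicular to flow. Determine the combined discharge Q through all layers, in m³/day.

Flow is parallel to layering, so each bed carries its own Darcy discharge and the transmissivities add.
Σ(K_i·b_i) = 0.603×9.41 + 0.299×9.26 + 274×13.1 = 3598 m²/day.
Hydraulic gradient i = (202.13 − 180.23) / 624 = 21.9 / 624 = 0.03510.
Q = Σ(K_i·b_i) · W · i = 3598 × 546 × 0.03510 = 68944 m³/day.

68900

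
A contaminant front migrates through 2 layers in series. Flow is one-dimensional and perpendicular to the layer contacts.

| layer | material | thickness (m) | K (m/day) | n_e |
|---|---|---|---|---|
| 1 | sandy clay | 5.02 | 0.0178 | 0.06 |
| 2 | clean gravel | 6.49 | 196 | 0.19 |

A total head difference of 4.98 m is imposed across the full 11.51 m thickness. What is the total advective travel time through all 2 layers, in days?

86.9

With flow normal to the layers, continuity requires the same specific discharge q through every layer.
Σ(b_i/K_i) = 5.02/0.0178 + 6.49/196 = 282.1 d.
q = Δh / Σ(b_i/K_i) = 4.98 / 282.1 = 0.01766 m/day.
In each layer the seepage velocity is v_i = q/n_i, so the layer transit time is t_i = b_i·n_i / q:
  layer 1 (sandy clay): t_1 = 5.02 × 0.06 / 0.01766 = 17.06 d
  layer 2 (clean gravel): t_2 = 6.49 × 0.19 / 0.01766 = 69.84 d
Total t = Σ t_i = 86.90 days.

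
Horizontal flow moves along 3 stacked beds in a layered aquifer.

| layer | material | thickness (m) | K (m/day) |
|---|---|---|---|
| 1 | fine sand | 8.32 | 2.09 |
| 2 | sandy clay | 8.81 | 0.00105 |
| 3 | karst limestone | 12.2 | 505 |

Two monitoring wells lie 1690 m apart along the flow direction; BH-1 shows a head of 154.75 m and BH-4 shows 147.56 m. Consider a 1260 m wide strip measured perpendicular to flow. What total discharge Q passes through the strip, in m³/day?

33100

Flow is parallel to layering, so each bed carries its own Darcy discharge and the transmissivities add.
Σ(K_i·b_i) = 2.09×8.32 + 0.00105×8.81 + 505×12.2 = 6178 m²/day.
Hydraulic gradient i = (154.75 − 147.56) / 1690 = 7.19 / 1690 = 0.004254.
Q = Σ(K_i·b_i) · W · i = 6178 × 1260 × 0.004254 = 33120 m³/day.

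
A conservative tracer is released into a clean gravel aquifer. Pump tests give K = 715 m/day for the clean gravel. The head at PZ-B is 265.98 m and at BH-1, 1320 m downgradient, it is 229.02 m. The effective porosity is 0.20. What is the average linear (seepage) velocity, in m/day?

Hydraulic gradient i = (265.98 − 229.02) / 1320 = 36.96 / 1320 = 0.02800.
Darcy flux q = K · i = 715.0 × 0.02800 = 20.02 m/day.
Seepage velocity v = q / n_e = 20.02 / 0.20 = 100.1 m/day.

100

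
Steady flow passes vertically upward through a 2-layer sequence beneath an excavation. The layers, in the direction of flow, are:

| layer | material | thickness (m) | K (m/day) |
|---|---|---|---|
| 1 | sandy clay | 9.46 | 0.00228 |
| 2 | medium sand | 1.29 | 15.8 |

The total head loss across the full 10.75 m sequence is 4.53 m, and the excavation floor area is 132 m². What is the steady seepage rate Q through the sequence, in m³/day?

0.144

Flow is perpendicular to layering, so the layers act in series and the equivalent K is the thickness-weighted harmonic mean.
Total thickness L = 9.46 + 1.29 = 10.75 m.
Σ(b_i/K_i) = 9.46/0.00228 + 1.29/15.8 = 4149 d.
K_eq = L / Σ(b_i/K_i) = 10.75 / 4149 = 0.002591 m/day.
Q = K_eq · A · (Δh/L) = 0.002591 × 132 × (4.53/10.75) = 0.1441 m³/day.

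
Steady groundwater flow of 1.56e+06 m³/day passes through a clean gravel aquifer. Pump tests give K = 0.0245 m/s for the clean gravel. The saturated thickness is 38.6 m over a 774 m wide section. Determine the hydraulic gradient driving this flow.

Convert K: 0.0245 m/s × 86400 = 2117 m/day.
Cross-sectional area A = 774 × 38.6 = 29876 m².
From Q = K·A·i, i = Q / (K·A) = 1.56e+06 / (2117 × 29876) = 0.02467.

0.0247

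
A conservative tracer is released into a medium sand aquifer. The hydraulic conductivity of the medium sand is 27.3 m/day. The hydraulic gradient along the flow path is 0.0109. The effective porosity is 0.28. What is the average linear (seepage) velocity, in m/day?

1.06

Hydraulic gradient i = 0.0109.
Darcy flux q = K · i = 27.30 × 0.01090 = 0.2976 m/day.
Seepage velocity v = q / n_e = 0.2976 / 0.28 = 1.063 m/day.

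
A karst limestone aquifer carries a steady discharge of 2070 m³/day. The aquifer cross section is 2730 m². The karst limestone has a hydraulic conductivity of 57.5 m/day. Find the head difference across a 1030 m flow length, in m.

From Q = K·A·i, i = Q / (K·A) = 2070 / (57.50 × 2730) = 0.01319.
Head loss Δh = i · L = 0.01319 × 1030 = 13.58 m.

13.6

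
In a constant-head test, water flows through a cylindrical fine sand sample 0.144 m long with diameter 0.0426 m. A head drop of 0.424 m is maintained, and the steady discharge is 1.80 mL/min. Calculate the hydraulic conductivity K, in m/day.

Cross-sectional area A = π·(d/2)² = π × (0.0426/2)² = 0.001425 m².
Convert discharge: 1.80 mL/min = 3.000e-08 m³/s.
Darcy's law rearranged: K = Q·L / (A·Δh) = 3.000e-08 × 0.144 / (0.001425 × 0.424) = 7.148e-06 m/s = 0.6176 m/day.

0.618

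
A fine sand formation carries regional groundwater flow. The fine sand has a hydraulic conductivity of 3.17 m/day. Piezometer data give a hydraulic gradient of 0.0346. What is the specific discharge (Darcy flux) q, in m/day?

0.110

Hydraulic gradient i = 0.0346.
Specific discharge q = K · i = 3.170 × 0.03460 = 0.1097 m/day.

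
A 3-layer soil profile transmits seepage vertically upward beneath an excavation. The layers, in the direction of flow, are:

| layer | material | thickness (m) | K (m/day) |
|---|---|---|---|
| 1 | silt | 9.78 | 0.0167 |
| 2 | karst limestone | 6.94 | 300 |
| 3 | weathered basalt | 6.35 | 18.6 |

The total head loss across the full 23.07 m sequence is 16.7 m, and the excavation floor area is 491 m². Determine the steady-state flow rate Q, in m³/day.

Flow is perpendicular to layering, so the layers act in series and the equivalent K is the thickness-weighted harmonic mean.
Total thickness L = 9.78 + 6.94 + 6.35 = 23.07 m.
Σ(b_i/K_i) = 9.78/0.0167 + 6.94/300 + 6.35/18.6 = 586.0 d.
K_eq = L / Σ(b_i/K_i) = 23.07 / 586.0 = 0.03937 m/day.
Q = K_eq · A · (Δh/L) = 0.03937 × 491 × (16.7/23.07) = 13.99 m³/day.

14.0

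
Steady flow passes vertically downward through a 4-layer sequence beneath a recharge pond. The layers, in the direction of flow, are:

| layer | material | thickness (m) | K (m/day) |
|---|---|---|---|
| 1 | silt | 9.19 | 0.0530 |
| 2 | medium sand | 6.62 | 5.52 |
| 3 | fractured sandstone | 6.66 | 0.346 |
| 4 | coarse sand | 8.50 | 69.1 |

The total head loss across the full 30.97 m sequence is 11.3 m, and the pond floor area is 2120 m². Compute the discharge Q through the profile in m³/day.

124

Flow is perpendicular to layering, so the layers act in series and the equivalent K is the thickness-weighted harmonic mean.
Total thickness L = 9.19 + 6.62 + 6.66 + 8.50 = 30.97 m.
Σ(b_i/K_i) = 9.19/0.0530 + 6.62/5.52 + 6.66/0.346 + 8.50/69.1 = 194.0 d.
K_eq = L / Σ(b_i/K_i) = 30.97 / 194.0 = 0.1597 m/day.
Q = K_eq · A · (Δh/L) = 0.1597 × 2120 × (11.3/30.97) = 123.5 m³/day.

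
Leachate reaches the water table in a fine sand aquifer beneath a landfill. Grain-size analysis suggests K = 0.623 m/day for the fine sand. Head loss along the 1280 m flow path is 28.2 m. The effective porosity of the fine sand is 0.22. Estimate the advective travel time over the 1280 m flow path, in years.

56.2

Hydraulic gradient i = Δh / L = 28.2 / 1280 = 0.02203.
Darcy flux q = K · i = 0.6230 × 0.02203 = 0.01373 m/day.
Seepage velocity v = q / n_e = 0.01373 / 0.22 = 0.06239 m/day.
Travel time t = L / v = 1280 / 0.06239 = 20517 days = 56.17 years.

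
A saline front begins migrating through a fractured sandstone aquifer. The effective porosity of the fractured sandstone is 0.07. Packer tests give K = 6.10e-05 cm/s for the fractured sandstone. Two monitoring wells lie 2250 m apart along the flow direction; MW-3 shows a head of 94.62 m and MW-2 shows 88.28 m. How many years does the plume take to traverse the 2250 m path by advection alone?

2900

Convert K: 6.10e-05 cm/s × 864 = 0.05270 m/day.
Hydraulic gradient i = (94.62 − 88.28) / 2250 = 6.34 / 2250 = 0.002818.
Darcy flux q = K · i = 0.05270 × 0.002818 = 0.0001485 m/day.
Seepage velocity v = q / n_e = 0.0001485 / 0.07 = 0.002122 m/day.
Travel time t = L / v = 2250 / 0.002122 = 1.061e+06 days = 2904 years.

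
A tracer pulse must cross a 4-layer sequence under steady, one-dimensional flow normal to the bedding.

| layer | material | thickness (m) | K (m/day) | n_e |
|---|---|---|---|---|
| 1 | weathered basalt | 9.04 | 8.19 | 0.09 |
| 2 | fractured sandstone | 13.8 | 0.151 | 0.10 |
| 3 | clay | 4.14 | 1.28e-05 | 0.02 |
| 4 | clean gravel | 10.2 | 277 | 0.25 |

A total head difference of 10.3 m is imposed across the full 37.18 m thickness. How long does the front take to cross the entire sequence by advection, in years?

415

With flow normal to the layers, continuity requires the same specific discharge q through every layer.
Σ(b_i/K_i) = 9.04/8.19 + 13.8/0.151 + 4.14/1.28e-05 + 10.2/277 = 3.235e+05 d.
q = Δh / Σ(b_i/K_i) = 10.3 / 3.235e+05 = 3.184e-05 m/day.
In each layer the seepage velocity is v_i = q/n_i, so the layer transit time is t_i = b_i·n_i / q:
  layer 1 (weathered basalt): t_1 = 9.04 × 0.09 / 3.184e-05 = 25556 d
  layer 2 (fractured sandstone): t_2 = 13.8 × 0.10 / 3.184e-05 = 43347 d
  layer 3 (clay): t_3 = 4.14 × 0.02 / 3.184e-05 = 2601 d
  layer 4 (clean gravel): t_4 = 10.2 × 0.25 / 3.184e-05 = 80097 d
Total t = Σ t_i = 1.516e+05 days = 415.1 years.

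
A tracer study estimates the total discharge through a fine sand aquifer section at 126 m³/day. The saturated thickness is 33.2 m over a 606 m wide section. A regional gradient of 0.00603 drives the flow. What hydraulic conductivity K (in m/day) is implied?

Cross-sectional area A = 606 × 33.2 = 20119 m².
Hydraulic gradient i = 0.00603.
From Q = K·A·i, K = Q / (A·i) = 126 / (20119 × 0.006030) = 1.039 m/day.

1.04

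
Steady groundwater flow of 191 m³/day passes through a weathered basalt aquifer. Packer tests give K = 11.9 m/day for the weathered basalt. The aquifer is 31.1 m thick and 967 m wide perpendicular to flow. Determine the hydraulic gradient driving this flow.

Cross-sectional area A = 967 × 31.1 = 30074 m².
From Q = K·A·i, i = Q / (K·A) = 191 / (11.90 × 30074) = 0.0005337.

0.000534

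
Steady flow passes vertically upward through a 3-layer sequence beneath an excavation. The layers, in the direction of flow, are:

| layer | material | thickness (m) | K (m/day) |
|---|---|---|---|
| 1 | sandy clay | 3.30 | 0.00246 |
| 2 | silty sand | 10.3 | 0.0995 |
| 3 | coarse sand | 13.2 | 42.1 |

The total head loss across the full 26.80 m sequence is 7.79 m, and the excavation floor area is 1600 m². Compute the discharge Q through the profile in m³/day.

8.62

Flow is perpendicular to layering, so the layers act in series and the equivalent K is the thickness-weighted harmonic mean.
Total thickness L = 3.30 + 10.3 + 13.2 = 26.80 m.
Σ(b_i/K_i) = 3.30/0.00246 + 10.3/0.0995 + 13.2/42.1 = 1445 d.
K_eq = L / Σ(b_i/K_i) = 26.80 / 1445 = 0.01854 m/day.
Q = K_eq · A · (Δh/L) = 0.01854 × 1600 × (7.79/26.80) = 8.624 m³/day.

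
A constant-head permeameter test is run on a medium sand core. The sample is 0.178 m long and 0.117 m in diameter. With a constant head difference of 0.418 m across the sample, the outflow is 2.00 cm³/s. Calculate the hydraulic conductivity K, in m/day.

Cross-sectional area A = π·(d/2)² = π × (0.117/2)² = 0.01075 m².
Convert discharge: 2.00 cm³/s = 2.000e-06 m³/s.
Darcy's law rearranged: K = Q·L / (A·Δh) = 2.000e-06 × 0.178 / (0.01075 × 0.418) = 7.922e-05 m/s = 6.844 m/day.

6.84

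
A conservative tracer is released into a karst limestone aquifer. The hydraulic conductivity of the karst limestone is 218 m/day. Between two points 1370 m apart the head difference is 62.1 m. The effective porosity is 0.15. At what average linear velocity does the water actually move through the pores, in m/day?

65.9

Hydraulic gradient i = Δh / L = 62.1 / 1370 = 0.04533.
Darcy flux q = K · i = 218.0 × 0.04533 = 9.882 m/day.
Seepage velocity v = q / n_e = 9.882 / 0.15 = 65.88 m/day.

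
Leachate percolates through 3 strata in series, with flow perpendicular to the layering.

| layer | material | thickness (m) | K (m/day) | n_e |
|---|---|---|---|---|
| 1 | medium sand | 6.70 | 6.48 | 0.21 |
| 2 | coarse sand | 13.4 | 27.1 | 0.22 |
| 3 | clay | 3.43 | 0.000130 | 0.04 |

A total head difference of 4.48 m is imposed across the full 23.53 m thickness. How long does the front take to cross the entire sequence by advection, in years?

With flow normal to the layers, continuity requires the same specific discharge q through every layer.
Σ(b_i/K_i) = 6.70/6.48 + 13.4/27.1 + 3.43/0.000130 = 26386 d.
q = Δh / Σ(b_i/K_i) = 4.48 / 26386 = 0.0001698 m/day.
In each layer the seepage velocity is v_i = q/n_i, so the layer transit time is t_i = b_i·n_i / q:
  layer 1 (medium sand): t_1 = 6.70 × 0.21 / 0.0001698 = 8287 d
  layer 2 (coarse sand): t_2 = 13.4 × 0.22 / 0.0001698 = 17363 d
  layer 3 (clay): t_3 = 3.43 × 0.04 / 0.0001698 = 808.1 d
Total t = Σ t_i = 26458 days = 72.44 years.

72.4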